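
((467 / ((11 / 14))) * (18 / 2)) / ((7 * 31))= 8406 / 341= 24.65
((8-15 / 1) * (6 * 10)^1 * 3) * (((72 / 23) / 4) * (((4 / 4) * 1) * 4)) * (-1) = 90720 / 23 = 3944.35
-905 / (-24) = 905 / 24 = 37.71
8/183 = 0.04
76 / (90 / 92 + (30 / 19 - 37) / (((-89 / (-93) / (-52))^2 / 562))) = -526144504 / 406894471046361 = -0.00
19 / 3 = 6.33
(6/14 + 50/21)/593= 0.00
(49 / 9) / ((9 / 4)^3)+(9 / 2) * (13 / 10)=830357 / 131220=6.33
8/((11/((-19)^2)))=2888/11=262.55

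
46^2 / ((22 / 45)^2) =1071225 / 121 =8853.10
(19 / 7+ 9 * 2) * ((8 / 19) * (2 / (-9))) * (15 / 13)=-11600 / 5187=-2.24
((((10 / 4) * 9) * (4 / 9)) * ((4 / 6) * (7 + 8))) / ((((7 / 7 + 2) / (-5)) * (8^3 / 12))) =-125 / 32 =-3.91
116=116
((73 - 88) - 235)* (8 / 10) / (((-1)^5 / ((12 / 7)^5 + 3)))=59850600 / 16807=3561.05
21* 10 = 210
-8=-8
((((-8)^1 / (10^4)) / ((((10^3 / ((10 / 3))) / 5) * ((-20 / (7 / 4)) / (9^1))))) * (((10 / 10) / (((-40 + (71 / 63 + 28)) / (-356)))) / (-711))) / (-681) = 4361 / 6142052500000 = 0.00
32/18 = 1.78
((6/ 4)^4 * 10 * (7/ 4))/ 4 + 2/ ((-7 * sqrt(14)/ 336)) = 2835/ 128-48 * sqrt(14)/ 7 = -3.51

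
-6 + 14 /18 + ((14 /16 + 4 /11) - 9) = -10283 /792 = -12.98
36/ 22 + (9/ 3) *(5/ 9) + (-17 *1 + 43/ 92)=-40165/ 3036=-13.23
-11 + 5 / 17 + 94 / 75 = -12052 / 1275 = -9.45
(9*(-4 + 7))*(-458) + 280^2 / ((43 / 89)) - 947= 6405141 / 43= 148956.77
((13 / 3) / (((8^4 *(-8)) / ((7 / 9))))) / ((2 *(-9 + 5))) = 91 / 7077888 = 0.00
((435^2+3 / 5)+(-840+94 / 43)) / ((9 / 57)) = 769564106 / 645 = 1193122.64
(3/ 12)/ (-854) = -1/ 3416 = -0.00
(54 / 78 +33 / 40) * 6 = 2367 / 260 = 9.10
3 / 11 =0.27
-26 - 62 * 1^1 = -88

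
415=415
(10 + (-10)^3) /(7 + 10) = -58.24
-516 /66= -86 /11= -7.82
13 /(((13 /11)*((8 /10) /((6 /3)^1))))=55 /2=27.50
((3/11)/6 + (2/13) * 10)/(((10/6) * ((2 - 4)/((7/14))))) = -0.24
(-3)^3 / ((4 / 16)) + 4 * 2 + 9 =-91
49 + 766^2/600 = 154039/150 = 1026.93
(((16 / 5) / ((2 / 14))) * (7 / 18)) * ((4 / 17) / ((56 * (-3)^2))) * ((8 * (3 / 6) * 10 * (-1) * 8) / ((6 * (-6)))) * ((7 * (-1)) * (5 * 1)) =-15680 / 12393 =-1.27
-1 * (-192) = 192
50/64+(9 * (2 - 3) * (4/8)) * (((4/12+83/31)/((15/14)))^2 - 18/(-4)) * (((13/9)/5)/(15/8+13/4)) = -1206725867/510636960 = -2.36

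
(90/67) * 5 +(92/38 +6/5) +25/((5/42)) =220.34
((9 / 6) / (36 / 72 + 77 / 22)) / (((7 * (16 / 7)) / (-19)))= -57 / 128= -0.45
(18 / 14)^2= 81 / 49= 1.65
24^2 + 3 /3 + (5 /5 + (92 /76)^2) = 209187 /361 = 579.47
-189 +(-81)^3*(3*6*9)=-86093631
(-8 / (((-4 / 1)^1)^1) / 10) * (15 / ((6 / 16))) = 8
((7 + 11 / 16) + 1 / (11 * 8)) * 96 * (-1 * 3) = -24390 / 11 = -2217.27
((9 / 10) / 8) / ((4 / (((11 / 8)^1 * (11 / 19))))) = 1089 / 48640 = 0.02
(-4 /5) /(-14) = 2 /35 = 0.06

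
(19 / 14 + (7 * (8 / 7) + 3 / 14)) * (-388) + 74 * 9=-21334 / 7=-3047.71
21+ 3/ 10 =213/ 10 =21.30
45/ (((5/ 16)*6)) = 24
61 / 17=3.59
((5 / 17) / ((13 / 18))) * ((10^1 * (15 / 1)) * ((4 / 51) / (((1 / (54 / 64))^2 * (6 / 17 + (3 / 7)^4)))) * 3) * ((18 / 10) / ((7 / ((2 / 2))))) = 506345175 / 74411584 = 6.80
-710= -710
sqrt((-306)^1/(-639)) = sqrt(2414)/71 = 0.69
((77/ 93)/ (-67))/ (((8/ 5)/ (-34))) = 0.26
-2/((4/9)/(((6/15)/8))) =-0.22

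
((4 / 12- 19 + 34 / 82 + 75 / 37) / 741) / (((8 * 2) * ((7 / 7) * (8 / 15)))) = -1775 / 691752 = -0.00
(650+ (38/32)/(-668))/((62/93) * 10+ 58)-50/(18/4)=-19773313/18661248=-1.06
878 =878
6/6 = 1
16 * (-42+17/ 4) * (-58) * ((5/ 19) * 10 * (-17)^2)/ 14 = 253106200/ 133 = 1903054.14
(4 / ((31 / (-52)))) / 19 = -208 / 589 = -0.35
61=61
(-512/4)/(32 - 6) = -64/13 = -4.92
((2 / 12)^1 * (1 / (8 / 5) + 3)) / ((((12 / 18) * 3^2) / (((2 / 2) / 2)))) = 29 / 576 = 0.05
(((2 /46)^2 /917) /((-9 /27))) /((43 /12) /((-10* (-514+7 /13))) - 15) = 2403000 /5828121228013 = 0.00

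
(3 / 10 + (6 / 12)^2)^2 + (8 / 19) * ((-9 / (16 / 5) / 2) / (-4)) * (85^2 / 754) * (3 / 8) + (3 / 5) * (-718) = -19710998617 / 45843200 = -429.97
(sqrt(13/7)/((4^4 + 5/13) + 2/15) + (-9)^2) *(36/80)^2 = 3159 *sqrt(91)/28011760 + 6561/400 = 16.40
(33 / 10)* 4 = 13.20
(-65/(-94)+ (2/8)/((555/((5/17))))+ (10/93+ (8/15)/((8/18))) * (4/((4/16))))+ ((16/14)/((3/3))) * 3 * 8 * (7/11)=7876594087/201619660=39.07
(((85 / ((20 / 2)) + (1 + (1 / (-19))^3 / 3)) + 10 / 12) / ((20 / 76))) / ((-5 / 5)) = -70876 / 1805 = -39.27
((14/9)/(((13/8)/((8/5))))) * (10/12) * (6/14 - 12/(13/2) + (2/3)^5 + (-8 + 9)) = -0.36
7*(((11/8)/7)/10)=11/80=0.14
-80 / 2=-40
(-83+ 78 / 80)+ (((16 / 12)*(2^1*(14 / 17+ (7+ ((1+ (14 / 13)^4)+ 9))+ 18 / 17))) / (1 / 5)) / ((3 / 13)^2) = 15459334349 / 3102840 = 4982.32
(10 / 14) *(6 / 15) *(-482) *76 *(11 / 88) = -9158 / 7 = -1308.29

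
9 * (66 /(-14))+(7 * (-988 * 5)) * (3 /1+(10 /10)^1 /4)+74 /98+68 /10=-27542869 /245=-112419.87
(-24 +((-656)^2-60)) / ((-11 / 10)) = -4302520 / 11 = -391138.18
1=1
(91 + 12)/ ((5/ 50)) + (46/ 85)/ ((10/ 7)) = 437911/ 425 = 1030.38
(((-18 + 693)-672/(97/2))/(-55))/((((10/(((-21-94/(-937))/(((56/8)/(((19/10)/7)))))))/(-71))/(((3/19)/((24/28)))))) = -89167293483/6998453000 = -12.74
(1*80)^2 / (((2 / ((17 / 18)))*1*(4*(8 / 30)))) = 8500 / 3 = 2833.33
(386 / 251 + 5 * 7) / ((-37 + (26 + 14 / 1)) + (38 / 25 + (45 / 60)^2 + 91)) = 1222800 / 3215561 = 0.38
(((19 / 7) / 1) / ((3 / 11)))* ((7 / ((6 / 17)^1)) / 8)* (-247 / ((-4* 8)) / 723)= 877591 / 3331584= 0.26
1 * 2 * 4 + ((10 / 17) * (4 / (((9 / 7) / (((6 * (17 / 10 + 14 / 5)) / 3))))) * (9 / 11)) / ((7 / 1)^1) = 1856 / 187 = 9.93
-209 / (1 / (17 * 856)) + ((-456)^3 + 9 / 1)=-97860175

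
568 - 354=214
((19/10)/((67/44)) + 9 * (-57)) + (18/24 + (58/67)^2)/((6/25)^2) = -1569889801/3232080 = -485.72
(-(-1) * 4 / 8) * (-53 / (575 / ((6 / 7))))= -159 / 4025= -0.04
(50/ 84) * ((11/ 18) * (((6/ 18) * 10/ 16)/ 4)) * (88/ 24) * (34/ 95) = 51425/ 2068416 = 0.02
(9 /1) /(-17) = -9 /17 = -0.53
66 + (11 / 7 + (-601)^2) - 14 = 2528782 / 7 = 361254.57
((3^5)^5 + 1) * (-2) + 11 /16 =-27113235502197 /16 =-1694577218887.31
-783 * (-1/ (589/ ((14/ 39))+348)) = 3654/ 9281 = 0.39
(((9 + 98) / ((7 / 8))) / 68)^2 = 45796 / 14161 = 3.23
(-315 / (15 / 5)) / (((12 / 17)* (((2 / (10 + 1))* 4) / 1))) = -6545 / 32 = -204.53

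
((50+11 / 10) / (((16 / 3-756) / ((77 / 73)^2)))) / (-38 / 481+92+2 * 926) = -59888829 / 1537145342960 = -0.00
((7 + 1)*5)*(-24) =-960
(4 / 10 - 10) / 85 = -0.11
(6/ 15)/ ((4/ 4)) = 2/ 5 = 0.40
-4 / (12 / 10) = -10 / 3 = -3.33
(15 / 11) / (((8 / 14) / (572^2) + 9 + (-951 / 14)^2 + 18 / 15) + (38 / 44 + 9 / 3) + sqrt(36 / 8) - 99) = 620113509068603550 / 2059723063538537362879 - 205364864454750 * sqrt(2) / 2059723063538537362879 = 0.00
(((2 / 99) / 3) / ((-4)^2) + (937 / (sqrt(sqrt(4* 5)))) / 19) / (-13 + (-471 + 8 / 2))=-937* sqrt(2)* 5^(3 / 4) / 91200 -1 / 1140480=-0.05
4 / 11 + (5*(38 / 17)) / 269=20382 / 50303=0.41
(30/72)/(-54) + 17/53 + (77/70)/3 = 116719/171720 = 0.68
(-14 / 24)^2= 49 / 144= 0.34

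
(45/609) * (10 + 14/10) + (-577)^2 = 67584758/203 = 332929.84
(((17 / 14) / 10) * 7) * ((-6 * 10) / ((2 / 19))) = -969 / 2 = -484.50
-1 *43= -43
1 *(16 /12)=1.33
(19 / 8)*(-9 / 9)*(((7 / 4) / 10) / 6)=-133 / 1920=-0.07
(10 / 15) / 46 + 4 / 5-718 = -247429 / 345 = -717.19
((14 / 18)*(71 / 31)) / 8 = 497 / 2232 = 0.22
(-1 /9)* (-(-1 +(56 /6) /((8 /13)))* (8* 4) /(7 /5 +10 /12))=13600 /603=22.55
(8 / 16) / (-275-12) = -1 / 574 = -0.00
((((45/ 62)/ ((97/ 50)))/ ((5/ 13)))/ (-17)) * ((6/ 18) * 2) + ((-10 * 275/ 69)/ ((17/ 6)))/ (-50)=285920/ 1175737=0.24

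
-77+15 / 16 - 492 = -9089 / 16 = -568.06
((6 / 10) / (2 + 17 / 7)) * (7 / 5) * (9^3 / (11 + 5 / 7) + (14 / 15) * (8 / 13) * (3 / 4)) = 49096677 / 4130750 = 11.89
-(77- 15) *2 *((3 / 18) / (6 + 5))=-62 / 33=-1.88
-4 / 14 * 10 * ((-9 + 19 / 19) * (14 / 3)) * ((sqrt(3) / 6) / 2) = 80 * sqrt(3) / 9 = 15.40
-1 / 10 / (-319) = 1 / 3190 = 0.00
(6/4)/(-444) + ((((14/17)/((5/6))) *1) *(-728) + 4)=-18000437/25160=-715.44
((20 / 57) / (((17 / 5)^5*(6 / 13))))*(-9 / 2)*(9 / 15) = -121875 / 26977283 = -0.00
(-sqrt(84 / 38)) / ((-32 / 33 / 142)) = 2343 * sqrt(798) / 304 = 217.72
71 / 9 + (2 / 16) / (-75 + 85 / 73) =3060863 / 388080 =7.89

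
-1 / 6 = -0.17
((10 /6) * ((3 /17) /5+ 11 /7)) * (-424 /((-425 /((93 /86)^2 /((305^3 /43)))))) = 292151688 /61702656903125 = 0.00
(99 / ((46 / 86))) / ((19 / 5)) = 21285 / 437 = 48.71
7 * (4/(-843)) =-28/843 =-0.03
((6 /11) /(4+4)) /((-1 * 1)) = -0.07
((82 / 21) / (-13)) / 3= -82 / 819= -0.10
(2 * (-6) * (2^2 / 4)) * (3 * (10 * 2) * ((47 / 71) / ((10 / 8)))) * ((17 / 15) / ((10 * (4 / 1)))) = -19176 / 1775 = -10.80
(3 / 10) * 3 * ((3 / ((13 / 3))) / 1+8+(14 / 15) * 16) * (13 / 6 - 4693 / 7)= -9946513 / 700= -14209.30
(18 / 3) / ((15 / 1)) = 2 / 5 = 0.40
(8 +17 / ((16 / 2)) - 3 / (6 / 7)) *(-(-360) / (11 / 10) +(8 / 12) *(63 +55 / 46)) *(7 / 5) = 104207593 / 30360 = 3432.40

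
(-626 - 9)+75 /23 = -14530 /23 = -631.74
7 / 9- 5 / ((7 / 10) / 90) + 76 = -35663 / 63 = -566.08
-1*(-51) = 51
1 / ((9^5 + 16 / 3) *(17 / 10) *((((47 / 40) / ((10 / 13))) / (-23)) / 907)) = -250332000 / 1840192081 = -0.14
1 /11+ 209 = 2300 /11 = 209.09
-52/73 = -0.71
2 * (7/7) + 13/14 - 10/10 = 27/14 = 1.93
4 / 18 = 2 / 9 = 0.22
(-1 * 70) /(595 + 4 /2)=-70 /597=-0.12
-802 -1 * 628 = -1430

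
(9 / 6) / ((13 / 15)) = 45 / 26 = 1.73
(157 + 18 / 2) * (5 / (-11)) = -830 / 11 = -75.45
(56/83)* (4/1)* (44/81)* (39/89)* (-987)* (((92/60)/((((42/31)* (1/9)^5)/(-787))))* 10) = 2463392958009984/7387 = 333476777854.34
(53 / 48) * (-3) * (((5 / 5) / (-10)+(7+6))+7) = -10547 / 160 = -65.92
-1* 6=-6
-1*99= -99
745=745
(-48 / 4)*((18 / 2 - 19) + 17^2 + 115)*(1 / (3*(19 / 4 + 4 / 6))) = -18912 / 65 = -290.95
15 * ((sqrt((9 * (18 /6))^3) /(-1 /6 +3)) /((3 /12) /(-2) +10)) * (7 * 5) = 2041200 * sqrt(3) /1343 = 2632.51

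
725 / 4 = 181.25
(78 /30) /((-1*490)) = -13 /2450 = -0.01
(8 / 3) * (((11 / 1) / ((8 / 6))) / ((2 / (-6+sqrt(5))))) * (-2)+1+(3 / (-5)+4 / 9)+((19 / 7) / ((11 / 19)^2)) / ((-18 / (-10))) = 581649 / 4235 - 22 * sqrt(5) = 88.15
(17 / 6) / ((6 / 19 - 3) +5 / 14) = -2261 / 1857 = -1.22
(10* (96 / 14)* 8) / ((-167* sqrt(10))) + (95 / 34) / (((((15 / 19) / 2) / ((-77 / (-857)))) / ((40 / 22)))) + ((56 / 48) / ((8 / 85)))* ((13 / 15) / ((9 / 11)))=269753953 / 18881424 - 384* sqrt(10) / 1169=13.25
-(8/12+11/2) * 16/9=-296/27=-10.96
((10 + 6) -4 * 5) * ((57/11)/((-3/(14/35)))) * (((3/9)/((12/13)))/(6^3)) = 247/53460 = 0.00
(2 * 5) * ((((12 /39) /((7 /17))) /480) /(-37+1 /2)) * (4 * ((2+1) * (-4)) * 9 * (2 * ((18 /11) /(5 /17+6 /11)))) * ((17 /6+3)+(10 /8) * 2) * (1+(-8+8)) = 6242400 /1042951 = 5.99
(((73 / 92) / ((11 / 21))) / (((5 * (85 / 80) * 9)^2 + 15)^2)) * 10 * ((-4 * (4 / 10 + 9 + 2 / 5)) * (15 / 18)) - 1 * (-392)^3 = 1057633398304073970176 / 17558077255785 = 60236288.00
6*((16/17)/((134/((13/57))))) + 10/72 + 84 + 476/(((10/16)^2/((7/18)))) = 3622917287/6492300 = 558.03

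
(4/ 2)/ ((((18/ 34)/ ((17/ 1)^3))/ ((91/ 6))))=7600411/ 27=281496.70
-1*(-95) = 95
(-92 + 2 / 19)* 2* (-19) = 3492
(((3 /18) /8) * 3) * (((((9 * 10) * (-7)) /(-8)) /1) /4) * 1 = 1.23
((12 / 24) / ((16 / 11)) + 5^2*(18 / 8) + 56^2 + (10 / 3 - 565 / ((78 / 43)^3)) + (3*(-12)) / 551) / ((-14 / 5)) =-16217926041995 / 14642776512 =-1107.57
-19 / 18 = -1.06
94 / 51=1.84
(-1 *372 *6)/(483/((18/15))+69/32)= -71424/12949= -5.52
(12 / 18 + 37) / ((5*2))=113 / 30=3.77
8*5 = 40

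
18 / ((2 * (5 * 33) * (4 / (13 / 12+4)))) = 61 / 880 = 0.07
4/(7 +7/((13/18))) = 52/217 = 0.24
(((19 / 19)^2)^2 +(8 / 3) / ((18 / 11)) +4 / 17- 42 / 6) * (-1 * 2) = 3796 / 459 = 8.27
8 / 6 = 4 / 3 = 1.33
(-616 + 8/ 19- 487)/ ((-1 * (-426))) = -6983/ 2698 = -2.59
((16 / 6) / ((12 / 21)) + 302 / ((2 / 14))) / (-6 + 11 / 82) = -521192 / 1443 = -361.19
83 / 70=1.19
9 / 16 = 0.56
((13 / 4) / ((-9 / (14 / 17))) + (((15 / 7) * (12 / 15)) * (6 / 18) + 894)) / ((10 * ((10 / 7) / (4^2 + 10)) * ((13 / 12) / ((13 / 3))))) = 4980391 / 765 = 6510.32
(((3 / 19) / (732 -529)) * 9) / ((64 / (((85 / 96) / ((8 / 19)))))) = 765 / 3325952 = 0.00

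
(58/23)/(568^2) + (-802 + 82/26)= -38530177383/48232288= -798.85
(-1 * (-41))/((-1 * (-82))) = 1/2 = 0.50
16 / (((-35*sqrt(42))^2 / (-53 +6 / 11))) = -4616 / 282975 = -0.02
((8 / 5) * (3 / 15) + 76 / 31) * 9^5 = 126837252 / 775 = 163660.97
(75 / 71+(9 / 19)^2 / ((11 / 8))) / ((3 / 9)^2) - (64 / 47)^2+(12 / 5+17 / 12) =483477768421 / 37368460140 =12.94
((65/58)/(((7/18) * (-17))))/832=-45/220864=-0.00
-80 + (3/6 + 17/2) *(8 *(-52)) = -3824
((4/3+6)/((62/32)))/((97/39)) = 4576/3007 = 1.52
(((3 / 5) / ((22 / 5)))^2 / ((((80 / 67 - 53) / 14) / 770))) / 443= -49245 / 5638061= -0.01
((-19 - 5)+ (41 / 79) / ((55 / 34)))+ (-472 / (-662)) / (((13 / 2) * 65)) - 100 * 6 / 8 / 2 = -29738981197 / 486109910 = -61.18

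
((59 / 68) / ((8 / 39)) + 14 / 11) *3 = 98781 / 5984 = 16.51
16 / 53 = 0.30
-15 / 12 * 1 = -5 / 4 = -1.25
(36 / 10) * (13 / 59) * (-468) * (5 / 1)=-109512 / 59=-1856.14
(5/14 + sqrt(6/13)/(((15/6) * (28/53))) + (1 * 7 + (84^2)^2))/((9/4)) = 106 * sqrt(78)/4095 + 1394040014/63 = 22127619.50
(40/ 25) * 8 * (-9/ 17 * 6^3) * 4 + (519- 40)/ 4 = -1949941/ 340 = -5735.12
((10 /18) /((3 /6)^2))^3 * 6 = 16000 /243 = 65.84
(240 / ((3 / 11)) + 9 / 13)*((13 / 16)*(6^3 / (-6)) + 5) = -1110553 / 52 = -21356.79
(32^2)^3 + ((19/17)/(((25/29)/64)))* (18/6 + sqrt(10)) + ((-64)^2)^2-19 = 35264* sqrt(10)/425 + 463470689717/425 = 1090519532.31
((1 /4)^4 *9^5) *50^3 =922640625 /32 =28832519.53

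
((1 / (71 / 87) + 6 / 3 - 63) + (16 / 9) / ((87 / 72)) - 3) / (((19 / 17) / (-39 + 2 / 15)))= 3753008281 / 1760445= 2131.85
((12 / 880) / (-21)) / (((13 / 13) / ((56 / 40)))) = -1 / 1100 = -0.00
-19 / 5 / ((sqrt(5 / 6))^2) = -114 / 25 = -4.56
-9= -9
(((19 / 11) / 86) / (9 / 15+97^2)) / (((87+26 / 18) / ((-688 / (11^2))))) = -855 / 6230778356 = -0.00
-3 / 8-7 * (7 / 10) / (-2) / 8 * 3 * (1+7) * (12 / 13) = 3333 / 520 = 6.41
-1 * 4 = -4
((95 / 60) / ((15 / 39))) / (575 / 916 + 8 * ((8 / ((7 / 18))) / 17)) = 0.40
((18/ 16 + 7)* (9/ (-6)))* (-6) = 585/ 8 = 73.12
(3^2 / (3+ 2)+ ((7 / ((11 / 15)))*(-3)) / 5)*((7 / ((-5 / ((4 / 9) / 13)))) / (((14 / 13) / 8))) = 384 / 275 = 1.40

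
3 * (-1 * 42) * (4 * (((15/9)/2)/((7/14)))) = -840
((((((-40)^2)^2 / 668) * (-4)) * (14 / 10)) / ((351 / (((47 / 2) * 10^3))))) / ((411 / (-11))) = 926464000000 / 24091587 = 38455.91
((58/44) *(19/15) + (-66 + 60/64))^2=28008365449/6969600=4018.65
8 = 8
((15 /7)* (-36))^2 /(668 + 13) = 97200 /11123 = 8.74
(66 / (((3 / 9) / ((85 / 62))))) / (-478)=-8415 / 14818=-0.57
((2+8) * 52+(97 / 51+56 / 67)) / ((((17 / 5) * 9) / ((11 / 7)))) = 98240725 / 3659607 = 26.84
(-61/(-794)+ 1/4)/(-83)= -519/131804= -0.00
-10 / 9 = -1.11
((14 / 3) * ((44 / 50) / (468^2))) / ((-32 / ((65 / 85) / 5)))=-77 / 859248000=-0.00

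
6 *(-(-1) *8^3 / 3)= 1024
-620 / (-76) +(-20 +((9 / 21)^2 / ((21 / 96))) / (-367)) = -11.84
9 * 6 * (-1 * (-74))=3996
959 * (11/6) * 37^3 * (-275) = -146943086675/6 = -24490514445.83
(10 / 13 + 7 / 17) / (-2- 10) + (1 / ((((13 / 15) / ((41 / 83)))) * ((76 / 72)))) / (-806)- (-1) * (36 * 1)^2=728049320007 / 561809404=1295.90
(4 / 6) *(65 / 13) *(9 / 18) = 5 / 3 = 1.67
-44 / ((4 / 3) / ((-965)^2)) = -30730425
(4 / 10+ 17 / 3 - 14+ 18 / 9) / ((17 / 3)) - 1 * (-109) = 9176 / 85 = 107.95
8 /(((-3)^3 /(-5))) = 40 /27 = 1.48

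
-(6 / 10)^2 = -9 / 25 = -0.36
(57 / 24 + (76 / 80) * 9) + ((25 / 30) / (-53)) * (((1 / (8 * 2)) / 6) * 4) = 416873 / 38160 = 10.92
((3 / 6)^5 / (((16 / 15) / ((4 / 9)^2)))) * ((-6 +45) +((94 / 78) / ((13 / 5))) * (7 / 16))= 1590065 / 7008768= 0.23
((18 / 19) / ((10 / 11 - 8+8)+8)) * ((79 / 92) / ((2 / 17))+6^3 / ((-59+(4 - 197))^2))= 6517929 / 8393896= 0.78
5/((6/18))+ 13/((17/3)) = 294/17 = 17.29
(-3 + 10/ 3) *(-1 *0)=0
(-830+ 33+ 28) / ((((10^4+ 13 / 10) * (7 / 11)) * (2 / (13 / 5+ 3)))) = -33836 / 100013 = -0.34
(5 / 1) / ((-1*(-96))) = 0.05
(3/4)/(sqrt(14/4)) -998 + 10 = -987.60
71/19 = 3.74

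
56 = 56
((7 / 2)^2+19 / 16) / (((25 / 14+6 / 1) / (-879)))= -1322895 / 872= -1517.08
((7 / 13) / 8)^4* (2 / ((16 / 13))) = 2401 / 71991296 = 0.00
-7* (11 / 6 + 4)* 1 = -245 / 6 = -40.83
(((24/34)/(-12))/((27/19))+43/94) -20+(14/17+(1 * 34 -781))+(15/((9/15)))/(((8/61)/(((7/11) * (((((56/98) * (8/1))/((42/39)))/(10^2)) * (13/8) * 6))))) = -9508977521/13288968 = -715.55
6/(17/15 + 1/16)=1440/287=5.02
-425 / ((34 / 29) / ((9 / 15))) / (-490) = 0.44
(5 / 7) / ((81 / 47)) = 235 / 567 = 0.41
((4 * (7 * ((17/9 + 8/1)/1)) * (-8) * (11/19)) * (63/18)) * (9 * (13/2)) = -4988984/19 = -262578.11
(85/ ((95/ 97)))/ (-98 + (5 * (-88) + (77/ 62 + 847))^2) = 6338756/ 12165130171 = 0.00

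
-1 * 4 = -4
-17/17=-1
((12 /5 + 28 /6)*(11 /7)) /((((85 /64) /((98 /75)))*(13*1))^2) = 6552584192 /103023984375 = 0.06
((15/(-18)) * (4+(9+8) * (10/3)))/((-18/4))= 910/81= 11.23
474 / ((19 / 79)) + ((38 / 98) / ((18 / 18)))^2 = 89914705 / 45619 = 1970.99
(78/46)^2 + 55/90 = 33197/9522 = 3.49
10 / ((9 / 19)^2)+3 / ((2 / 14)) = 5311 / 81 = 65.57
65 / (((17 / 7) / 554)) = 252070 / 17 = 14827.65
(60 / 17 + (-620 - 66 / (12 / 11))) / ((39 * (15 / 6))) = -6.94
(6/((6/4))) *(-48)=-192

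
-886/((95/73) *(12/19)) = -1077.97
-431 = -431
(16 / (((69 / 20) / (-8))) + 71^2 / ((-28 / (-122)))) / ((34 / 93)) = 656633599 / 10948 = 59977.49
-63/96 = -21/32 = -0.66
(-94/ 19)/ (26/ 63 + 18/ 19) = -2961/ 814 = -3.64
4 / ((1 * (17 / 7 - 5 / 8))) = 2.22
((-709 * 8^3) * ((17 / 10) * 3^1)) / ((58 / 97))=-448950144 / 145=-3096207.89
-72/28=-18/7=-2.57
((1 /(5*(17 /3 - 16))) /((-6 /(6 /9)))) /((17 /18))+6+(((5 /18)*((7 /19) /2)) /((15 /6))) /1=5427517 /901170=6.02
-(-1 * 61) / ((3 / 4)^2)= 976 / 9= 108.44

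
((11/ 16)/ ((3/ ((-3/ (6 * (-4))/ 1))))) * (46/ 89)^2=5819/ 760416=0.01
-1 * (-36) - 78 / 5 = 102 / 5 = 20.40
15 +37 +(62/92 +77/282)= 171707/3243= 52.95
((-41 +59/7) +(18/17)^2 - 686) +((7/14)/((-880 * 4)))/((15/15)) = -10217872103/14241920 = -717.45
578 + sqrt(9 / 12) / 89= sqrt(3) / 178 + 578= 578.01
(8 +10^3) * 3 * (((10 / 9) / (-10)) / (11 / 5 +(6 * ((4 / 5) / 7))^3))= -14406000 / 108149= -133.21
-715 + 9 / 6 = -1427 / 2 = -713.50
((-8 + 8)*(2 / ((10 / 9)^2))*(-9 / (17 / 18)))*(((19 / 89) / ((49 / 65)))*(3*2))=0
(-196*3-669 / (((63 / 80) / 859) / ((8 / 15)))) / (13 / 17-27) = 208728890 / 14049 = 14857.21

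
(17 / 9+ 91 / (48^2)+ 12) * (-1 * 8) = -10697 / 96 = -111.43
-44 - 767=-811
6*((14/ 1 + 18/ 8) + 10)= 315/ 2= 157.50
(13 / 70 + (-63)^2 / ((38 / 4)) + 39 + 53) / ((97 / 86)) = 29165481 / 64505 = 452.14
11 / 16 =0.69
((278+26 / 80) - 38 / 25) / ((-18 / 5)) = -55361 / 720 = -76.89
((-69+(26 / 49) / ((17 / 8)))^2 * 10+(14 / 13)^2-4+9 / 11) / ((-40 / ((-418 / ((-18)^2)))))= 1158386828242541 / 759891721680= 1524.41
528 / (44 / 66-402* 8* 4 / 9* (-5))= 792 / 10721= 0.07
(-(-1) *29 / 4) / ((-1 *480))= -29 / 1920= -0.02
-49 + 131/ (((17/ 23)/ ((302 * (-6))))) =-5460389/ 17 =-321199.35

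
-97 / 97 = -1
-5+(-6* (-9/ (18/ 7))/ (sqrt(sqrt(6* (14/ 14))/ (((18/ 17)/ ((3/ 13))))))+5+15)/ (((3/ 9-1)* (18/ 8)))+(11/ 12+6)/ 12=-14* sqrt(221)* 6^(1/ 4)/ 17-2557/ 144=-36.92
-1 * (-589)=589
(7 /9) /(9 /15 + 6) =35 /297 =0.12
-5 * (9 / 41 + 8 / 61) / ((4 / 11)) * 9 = -434115 / 10004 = -43.39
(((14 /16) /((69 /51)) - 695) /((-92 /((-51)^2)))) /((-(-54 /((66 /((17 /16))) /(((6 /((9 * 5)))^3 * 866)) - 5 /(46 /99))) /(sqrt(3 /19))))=4780292161095 * sqrt(57) /12812532352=2816.81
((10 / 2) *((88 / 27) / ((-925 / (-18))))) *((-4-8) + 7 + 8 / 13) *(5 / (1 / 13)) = -3344 / 37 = -90.38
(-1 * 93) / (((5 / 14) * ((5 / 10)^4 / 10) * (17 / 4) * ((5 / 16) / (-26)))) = 69328896 / 85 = 815634.07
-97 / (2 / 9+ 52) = -873 / 470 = -1.86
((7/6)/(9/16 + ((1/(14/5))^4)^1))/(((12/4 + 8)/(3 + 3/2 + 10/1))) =974806/366861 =2.66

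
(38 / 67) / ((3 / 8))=304 / 201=1.51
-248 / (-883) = 248 / 883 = 0.28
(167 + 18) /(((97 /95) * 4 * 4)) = 17575 /1552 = 11.32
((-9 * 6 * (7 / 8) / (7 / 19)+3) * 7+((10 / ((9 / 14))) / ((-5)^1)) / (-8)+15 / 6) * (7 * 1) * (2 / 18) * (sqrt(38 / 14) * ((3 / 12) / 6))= -31459 * sqrt(133) / 7776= -46.66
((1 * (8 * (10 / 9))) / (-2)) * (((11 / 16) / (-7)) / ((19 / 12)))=110 / 399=0.28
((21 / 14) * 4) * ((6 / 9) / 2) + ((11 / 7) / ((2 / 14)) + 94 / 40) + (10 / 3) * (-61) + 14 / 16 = -22453 / 120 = -187.11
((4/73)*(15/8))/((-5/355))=-1065/146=-7.29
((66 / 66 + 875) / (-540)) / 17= -73 / 765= -0.10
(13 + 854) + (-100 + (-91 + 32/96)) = 2029/3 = 676.33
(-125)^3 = -1953125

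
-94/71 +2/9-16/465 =-112528/99045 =-1.14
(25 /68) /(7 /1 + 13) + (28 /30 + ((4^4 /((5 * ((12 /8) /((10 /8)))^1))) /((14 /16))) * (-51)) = -70997459 /28560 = -2485.91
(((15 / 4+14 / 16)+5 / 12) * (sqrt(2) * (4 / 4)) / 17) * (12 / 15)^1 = 121 * sqrt(2) / 510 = 0.34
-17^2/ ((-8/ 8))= 289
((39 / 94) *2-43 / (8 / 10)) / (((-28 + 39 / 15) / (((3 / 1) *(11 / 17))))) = 1641585 / 405892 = 4.04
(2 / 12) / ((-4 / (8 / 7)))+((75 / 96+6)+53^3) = 100049869 / 672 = 148883.73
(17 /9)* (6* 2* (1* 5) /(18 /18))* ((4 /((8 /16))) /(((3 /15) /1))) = 13600 /3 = 4533.33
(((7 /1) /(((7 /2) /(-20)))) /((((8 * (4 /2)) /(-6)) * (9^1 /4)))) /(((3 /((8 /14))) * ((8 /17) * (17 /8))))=80 /63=1.27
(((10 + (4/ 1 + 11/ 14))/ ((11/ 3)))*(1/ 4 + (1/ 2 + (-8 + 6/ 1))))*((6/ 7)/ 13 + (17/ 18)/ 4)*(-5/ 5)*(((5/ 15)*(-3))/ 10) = -136551/ 896896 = -0.15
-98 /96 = -49 /48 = -1.02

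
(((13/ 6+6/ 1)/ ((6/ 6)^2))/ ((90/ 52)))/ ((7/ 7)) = 4.72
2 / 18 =1 / 9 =0.11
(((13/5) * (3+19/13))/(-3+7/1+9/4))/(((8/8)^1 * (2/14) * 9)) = 1624/1125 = 1.44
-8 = -8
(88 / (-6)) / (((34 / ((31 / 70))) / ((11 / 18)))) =-3751 / 32130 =-0.12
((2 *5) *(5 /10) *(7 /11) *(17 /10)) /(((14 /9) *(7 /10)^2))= 3825 /539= 7.10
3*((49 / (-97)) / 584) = -147 / 56648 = -0.00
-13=-13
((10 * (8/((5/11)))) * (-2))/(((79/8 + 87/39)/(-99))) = 3624192/1259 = 2878.63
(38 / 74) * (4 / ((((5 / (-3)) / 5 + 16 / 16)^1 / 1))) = 3.08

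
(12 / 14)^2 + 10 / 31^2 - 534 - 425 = -45123265 / 47089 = -958.25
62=62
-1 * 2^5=-32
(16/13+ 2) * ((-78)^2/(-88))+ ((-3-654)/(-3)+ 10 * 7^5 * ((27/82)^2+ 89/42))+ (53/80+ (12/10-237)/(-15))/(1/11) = 374545.92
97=97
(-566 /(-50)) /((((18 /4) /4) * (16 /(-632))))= -89428 /225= -397.46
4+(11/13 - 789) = -10194/13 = -784.15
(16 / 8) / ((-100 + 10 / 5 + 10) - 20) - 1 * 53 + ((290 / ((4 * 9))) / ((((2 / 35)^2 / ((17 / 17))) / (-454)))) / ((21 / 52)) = -149766113 / 54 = -2773446.54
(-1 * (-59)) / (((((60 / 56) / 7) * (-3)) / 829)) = -4793278 / 45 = -106517.29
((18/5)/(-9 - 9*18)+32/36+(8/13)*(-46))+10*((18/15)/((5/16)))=121822/11115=10.96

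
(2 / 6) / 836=1 / 2508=0.00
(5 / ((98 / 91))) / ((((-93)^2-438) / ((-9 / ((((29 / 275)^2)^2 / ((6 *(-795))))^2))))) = -72560944044758262634277343750 / 9584221025919799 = -7570875488839.70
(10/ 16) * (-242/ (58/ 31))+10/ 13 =-241495/ 3016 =-80.07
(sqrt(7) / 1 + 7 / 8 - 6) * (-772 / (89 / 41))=881.72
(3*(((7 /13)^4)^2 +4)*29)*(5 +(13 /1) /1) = 5118764914710 /815730721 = 6275.07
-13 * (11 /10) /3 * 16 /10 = -572 /75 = -7.63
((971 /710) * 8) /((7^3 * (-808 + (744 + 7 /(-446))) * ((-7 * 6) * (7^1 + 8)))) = 866132 /1095101442225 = 0.00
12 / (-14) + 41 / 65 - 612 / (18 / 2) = -31043 / 455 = -68.23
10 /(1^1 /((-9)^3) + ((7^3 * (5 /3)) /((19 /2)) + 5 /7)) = 484785 /2951776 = 0.16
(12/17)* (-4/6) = -8/17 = -0.47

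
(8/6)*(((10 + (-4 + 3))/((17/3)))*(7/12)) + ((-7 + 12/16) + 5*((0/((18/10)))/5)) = -341/68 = -5.01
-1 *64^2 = -4096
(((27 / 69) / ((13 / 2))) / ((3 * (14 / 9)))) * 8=216 / 2093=0.10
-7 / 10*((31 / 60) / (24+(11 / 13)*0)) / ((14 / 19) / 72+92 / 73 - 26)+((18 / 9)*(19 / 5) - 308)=-21196060843 / 70559600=-300.40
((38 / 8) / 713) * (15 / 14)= 285 / 39928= 0.01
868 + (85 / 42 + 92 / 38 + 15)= 708181 / 798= 887.44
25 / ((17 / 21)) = 30.88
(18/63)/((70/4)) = 4/245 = 0.02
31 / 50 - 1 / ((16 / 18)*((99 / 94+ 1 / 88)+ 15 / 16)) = 48091 / 828050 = 0.06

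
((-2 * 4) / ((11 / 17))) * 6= -816 / 11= -74.18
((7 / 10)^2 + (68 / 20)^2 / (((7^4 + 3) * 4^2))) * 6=1414419 / 480800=2.94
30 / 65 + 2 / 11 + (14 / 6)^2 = 7835 / 1287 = 6.09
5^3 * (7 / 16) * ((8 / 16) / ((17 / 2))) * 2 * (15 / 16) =13125 / 2176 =6.03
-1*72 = -72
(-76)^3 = -438976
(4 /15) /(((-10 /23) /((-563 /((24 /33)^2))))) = 1566829 /2400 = 652.85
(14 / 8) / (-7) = -1 / 4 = -0.25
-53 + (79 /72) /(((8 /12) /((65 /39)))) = -50.26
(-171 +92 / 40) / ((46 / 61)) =-102907 / 460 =-223.71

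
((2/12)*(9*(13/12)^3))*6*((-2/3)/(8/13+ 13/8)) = -28561/8388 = -3.40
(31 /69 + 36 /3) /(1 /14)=12026 /69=174.29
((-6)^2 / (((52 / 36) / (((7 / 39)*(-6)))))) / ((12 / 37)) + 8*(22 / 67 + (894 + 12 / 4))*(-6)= -488638614 / 11323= -43154.52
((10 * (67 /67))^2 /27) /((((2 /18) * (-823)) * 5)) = -20 /2469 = -0.01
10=10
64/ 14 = 32/ 7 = 4.57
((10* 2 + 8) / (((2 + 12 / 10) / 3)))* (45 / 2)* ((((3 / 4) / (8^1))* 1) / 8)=14175 / 2048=6.92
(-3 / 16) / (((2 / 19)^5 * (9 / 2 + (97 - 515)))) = 7428297 / 211712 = 35.09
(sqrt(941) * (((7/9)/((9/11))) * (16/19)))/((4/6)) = 616 * sqrt(941)/513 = 36.83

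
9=9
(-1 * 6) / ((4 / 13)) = -39 / 2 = -19.50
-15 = -15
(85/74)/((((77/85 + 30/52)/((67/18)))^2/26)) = 6056705253625/32183970813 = 188.19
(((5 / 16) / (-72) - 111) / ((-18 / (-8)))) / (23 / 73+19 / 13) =-121355273 / 4370112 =-27.77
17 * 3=51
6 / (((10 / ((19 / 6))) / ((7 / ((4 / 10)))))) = 133 / 4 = 33.25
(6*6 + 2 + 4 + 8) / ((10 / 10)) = 50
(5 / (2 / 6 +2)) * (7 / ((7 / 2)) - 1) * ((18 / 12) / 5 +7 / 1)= 219 / 14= 15.64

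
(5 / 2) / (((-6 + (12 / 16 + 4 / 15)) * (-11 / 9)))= 1350 / 3289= 0.41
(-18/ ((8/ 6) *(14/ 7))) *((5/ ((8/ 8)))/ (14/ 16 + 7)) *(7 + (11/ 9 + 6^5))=-700580/ 21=-33360.95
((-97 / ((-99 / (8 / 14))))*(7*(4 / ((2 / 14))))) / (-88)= -1.25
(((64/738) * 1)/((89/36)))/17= 128/62033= 0.00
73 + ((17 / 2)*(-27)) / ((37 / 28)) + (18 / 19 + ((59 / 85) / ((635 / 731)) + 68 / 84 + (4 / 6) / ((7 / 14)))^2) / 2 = -33292183715466 / 347247289375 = -95.87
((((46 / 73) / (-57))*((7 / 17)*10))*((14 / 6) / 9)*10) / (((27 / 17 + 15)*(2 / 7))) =-394450 / 15840927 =-0.02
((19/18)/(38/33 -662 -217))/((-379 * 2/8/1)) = 418/32937753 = 0.00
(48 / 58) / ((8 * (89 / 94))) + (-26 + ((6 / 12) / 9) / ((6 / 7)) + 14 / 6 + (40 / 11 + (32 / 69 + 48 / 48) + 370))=24796504327 / 70523244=351.61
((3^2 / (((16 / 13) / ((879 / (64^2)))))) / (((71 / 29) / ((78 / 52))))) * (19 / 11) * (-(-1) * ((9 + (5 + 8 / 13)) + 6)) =876151161 / 25591808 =34.24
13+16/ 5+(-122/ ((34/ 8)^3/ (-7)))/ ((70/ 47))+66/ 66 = 606006/ 24565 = 24.67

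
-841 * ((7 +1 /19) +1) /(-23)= 128673 /437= 294.45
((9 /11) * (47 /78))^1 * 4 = 282 /143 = 1.97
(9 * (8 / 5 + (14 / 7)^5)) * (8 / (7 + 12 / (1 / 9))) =12096 / 575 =21.04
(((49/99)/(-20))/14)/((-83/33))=7/9960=0.00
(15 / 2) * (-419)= -6285 / 2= -3142.50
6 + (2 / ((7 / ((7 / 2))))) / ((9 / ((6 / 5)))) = 92 / 15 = 6.13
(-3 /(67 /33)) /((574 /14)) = -99 /2747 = -0.04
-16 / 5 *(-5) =16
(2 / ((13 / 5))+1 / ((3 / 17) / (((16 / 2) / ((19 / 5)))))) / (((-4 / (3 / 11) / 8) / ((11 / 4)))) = -4705 / 247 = -19.05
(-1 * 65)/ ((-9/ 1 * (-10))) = -13/ 18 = -0.72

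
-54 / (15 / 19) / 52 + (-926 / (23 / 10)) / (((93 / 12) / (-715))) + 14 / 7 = 3442931457 / 92690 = 37144.58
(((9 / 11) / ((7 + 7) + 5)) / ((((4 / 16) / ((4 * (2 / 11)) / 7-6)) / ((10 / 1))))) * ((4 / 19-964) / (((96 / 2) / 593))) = 5282135640 / 43681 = 120925.25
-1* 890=-890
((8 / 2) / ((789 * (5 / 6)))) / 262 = 4 / 172265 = 0.00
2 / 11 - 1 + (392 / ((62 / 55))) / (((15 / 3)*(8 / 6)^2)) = 52245 / 1364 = 38.30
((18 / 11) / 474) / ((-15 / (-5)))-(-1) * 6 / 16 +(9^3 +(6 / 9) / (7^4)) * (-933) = -11353010010593 / 16691752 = -680156.88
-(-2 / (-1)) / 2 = -1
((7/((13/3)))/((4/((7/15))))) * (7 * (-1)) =-343/260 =-1.32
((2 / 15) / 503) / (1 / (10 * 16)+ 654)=64 / 157903269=0.00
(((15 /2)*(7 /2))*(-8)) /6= -35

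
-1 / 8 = -0.12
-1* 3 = -3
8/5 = 1.60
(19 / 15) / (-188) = -19 / 2820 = -0.01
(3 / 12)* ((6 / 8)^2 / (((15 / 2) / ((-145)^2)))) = 12615 / 32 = 394.22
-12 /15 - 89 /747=-3433 /3735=-0.92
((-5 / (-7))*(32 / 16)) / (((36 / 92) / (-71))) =-16330 / 63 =-259.21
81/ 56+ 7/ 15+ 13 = 14.91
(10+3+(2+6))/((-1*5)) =-21/5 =-4.20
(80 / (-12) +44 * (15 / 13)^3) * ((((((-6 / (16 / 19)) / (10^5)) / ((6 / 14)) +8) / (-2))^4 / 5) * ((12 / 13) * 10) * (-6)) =-50523741422993137428469288614357 / 292464640000000000000000000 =-172751.62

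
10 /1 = 10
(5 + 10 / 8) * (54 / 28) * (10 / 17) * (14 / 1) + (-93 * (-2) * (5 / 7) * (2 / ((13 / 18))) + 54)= 1612521 / 3094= 521.18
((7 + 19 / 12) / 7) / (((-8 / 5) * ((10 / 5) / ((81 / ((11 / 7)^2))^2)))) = -386322615 / 937024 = -412.29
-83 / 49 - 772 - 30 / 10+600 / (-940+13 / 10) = -17025926 / 21903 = -777.33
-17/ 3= -5.67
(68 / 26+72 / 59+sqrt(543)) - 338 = -256304 / 767+sqrt(543) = -310.86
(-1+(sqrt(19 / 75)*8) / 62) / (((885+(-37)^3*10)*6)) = 0.00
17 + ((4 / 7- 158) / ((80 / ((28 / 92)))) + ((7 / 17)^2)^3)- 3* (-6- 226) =15820088197801 / 22206563480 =712.41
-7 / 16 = -0.44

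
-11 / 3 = -3.67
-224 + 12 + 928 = 716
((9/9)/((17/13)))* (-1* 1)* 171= -2223/17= -130.76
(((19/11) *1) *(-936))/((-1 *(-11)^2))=17784/1331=13.36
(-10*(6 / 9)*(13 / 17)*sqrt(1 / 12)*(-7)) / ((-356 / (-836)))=24.19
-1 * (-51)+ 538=589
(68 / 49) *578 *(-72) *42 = -16979328 / 7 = -2425618.29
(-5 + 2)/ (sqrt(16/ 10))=-3 * sqrt(10)/ 4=-2.37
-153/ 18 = -17/ 2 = -8.50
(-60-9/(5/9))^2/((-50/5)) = -580.64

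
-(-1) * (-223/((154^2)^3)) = -0.00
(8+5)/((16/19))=247/16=15.44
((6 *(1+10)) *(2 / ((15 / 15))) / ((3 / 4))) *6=1056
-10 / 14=-5 / 7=-0.71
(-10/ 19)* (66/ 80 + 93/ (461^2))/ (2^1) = -7016913/ 32303192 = -0.22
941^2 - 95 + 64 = 885450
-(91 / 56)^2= -169 / 64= -2.64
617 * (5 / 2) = 3085 / 2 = 1542.50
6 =6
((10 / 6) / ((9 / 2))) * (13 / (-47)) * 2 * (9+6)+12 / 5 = -1424 / 2115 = -0.67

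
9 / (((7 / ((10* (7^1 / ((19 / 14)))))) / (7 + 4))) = 13860 / 19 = 729.47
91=91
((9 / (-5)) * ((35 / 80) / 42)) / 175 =-3 / 28000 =-0.00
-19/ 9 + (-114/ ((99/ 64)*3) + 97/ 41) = -24.31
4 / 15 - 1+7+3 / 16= 1549 / 240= 6.45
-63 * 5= -315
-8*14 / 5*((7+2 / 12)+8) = -5096 / 15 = -339.73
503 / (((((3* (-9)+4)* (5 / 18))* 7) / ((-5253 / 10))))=23780331 / 4025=5908.16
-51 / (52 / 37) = -1887 / 52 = -36.29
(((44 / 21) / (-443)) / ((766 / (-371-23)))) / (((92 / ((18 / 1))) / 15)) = 195030 / 27316709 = 0.01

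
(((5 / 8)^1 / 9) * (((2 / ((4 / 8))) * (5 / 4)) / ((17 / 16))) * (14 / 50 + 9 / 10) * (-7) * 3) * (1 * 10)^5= -809803.92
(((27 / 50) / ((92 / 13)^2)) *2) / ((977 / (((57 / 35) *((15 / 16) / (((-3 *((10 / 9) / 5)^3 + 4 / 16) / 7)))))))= 189606339 / 174482820800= 0.00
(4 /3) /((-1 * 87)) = -4 /261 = -0.02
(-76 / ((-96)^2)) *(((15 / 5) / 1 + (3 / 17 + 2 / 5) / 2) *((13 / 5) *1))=-0.07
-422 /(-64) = 211 /32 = 6.59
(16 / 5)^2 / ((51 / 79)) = 20224 / 1275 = 15.86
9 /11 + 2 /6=38 /33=1.15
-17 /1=-17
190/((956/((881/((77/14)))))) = 83695/2629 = 31.84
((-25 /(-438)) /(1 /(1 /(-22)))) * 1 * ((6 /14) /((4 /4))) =-25 /22484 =-0.00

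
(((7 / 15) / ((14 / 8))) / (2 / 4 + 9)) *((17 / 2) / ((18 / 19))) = 0.25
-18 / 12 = -3 / 2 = -1.50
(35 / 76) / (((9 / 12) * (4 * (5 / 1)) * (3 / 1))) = 7 / 684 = 0.01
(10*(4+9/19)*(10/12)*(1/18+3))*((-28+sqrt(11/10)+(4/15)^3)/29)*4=-176595320/401679+23375*sqrt(110)/14877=-423.16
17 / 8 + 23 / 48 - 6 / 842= 52481 / 20208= 2.60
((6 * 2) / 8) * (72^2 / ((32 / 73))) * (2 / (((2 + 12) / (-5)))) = -88695 / 7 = -12670.71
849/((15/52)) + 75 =15091/5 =3018.20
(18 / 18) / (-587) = -1 / 587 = -0.00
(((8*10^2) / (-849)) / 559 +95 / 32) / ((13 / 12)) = 45060545 / 16452488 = 2.74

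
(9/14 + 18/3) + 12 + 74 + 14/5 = 6681/70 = 95.44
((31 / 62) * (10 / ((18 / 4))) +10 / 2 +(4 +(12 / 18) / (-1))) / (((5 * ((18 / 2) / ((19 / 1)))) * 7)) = 323 / 567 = 0.57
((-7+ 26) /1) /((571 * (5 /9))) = 171 /2855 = 0.06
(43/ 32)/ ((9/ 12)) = 43/ 24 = 1.79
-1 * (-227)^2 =-51529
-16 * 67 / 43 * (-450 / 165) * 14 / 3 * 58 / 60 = 435232 / 1419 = 306.72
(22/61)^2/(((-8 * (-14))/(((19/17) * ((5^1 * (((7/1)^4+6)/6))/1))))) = 27668465/10627176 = 2.60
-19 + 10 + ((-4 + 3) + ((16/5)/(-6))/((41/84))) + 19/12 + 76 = 163567/2460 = 66.49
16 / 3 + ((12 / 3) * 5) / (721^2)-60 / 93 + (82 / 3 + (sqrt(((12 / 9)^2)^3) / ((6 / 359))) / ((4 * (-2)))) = 18657143710 / 1305320751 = 14.29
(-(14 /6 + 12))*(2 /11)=-86 /33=-2.61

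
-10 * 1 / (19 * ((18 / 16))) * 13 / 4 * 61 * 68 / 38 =-539240 / 3249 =-165.97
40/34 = 20/17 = 1.18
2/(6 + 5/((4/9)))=8/69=0.12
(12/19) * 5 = 60/19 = 3.16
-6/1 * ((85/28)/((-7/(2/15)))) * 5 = 85/49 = 1.73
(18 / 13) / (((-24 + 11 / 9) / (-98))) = 15876 / 2665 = 5.96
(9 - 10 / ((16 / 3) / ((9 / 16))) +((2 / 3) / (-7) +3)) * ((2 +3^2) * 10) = 1604075 / 1344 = 1193.51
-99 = -99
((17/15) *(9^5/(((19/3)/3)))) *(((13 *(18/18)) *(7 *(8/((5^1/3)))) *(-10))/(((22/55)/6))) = -39462682896/19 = -2076983310.32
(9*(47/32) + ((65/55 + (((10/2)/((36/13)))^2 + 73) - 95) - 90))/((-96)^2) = -2689805/262766592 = -0.01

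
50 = 50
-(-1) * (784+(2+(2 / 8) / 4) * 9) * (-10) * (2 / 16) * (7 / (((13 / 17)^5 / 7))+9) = -2340741909575 / 11881376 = -197009.33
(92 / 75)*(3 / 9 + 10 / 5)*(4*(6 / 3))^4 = 11723.66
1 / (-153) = -1 / 153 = -0.01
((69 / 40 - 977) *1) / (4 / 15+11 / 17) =-1989561 / 1864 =-1067.36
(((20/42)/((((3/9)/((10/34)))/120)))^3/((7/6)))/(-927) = -144000000000/1214999639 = -118.52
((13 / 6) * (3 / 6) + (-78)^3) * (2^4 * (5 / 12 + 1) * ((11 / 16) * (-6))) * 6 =1064892257 / 4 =266223064.25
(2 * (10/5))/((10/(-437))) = -874/5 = -174.80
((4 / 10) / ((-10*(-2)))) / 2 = 0.01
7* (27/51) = 63/17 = 3.71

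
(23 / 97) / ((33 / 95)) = 2185 / 3201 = 0.68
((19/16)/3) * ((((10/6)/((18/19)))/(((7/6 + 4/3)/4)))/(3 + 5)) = 361/2592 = 0.14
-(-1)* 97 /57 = 97 /57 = 1.70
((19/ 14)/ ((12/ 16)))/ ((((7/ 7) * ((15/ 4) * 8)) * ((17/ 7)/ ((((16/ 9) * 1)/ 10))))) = 152/ 34425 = 0.00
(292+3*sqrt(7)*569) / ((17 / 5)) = 1460 / 17+8535*sqrt(7) / 17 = 1414.21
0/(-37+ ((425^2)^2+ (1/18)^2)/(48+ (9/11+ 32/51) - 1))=0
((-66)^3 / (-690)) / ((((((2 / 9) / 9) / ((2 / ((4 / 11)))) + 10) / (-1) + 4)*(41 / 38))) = -64.31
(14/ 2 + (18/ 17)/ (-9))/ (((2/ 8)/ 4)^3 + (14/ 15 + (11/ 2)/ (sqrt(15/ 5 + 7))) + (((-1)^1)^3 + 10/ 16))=-246701445120/ 174100380943 + 242913116160*sqrt(10)/ 174100380943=3.00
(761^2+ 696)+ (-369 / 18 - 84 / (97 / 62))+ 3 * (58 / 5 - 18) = 562331901 / 970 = 579723.61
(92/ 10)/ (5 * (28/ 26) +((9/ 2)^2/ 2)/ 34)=162656/ 100465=1.62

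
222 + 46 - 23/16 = 4265/16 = 266.56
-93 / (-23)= 93 / 23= 4.04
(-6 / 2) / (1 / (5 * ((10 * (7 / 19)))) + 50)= -1050 / 17519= -0.06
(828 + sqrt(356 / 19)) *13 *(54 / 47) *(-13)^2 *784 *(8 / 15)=496065024 *sqrt(1691) / 4465 + 205370919936 / 235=878487469.38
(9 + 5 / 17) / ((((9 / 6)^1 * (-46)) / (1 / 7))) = -158 / 8211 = -0.02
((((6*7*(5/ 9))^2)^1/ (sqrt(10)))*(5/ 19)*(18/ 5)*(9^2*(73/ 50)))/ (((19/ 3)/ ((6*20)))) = 41722128*sqrt(10)/ 361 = 365476.32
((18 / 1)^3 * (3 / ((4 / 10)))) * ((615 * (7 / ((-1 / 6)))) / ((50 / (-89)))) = 2011051476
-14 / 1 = -14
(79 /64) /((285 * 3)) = 79 /54720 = 0.00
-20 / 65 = -0.31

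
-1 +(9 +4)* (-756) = -9829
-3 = -3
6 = 6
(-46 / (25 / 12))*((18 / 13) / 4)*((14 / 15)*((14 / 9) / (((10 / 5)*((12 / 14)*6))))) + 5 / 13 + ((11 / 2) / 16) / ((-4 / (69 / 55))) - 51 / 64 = -230243 / 144000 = -1.60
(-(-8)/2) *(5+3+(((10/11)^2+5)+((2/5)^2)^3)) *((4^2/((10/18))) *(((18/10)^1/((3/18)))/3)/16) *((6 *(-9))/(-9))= 101664858672/47265625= 2150.93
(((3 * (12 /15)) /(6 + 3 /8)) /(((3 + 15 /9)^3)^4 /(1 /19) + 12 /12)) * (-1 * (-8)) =136048896 /91560668531275525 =0.00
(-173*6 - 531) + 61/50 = -78389/50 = -1567.78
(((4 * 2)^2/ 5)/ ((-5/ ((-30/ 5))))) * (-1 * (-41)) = 15744/ 25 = 629.76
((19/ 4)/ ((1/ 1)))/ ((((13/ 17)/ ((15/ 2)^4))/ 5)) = 81759375/ 832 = 98268.48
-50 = -50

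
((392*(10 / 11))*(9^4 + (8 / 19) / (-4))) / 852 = 122163860 / 44517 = 2744.21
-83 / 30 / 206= -83 / 6180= -0.01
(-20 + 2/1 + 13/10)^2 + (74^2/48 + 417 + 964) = 133048/75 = 1773.97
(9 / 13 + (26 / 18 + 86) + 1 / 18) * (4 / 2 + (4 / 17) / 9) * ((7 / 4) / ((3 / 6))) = 2487905 / 3978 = 625.42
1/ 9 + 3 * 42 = 1135/ 9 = 126.11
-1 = -1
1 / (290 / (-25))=-5 / 58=-0.09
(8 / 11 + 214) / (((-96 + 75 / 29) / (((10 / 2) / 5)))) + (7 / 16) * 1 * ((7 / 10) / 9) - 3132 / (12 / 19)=-7884838667 / 1589280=-4961.26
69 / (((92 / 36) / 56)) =1512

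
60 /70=6 /7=0.86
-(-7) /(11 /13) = 8.27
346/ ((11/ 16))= 5536/ 11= 503.27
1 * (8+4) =12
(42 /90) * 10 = 14 /3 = 4.67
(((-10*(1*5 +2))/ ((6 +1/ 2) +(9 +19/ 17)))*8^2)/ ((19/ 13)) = -396032/ 2147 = -184.46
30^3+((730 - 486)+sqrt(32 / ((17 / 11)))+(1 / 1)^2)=4 *sqrt(374) / 17+27245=27249.55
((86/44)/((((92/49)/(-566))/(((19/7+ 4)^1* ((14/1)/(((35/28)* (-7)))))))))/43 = 186214/1265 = 147.20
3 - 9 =-6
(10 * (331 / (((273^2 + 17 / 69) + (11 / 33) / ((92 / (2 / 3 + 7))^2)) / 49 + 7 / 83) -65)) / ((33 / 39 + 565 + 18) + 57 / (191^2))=-2697798635158777670 / 2431376032864106769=-1.11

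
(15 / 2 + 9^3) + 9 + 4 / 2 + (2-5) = 1489 / 2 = 744.50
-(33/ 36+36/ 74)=-623/ 444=-1.40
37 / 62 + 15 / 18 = 133 / 93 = 1.43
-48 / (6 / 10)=-80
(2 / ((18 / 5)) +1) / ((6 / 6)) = 1.56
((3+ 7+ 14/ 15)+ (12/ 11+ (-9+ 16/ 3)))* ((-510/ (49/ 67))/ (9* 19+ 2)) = -448766/ 13321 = -33.69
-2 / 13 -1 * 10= -132 / 13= -10.15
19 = 19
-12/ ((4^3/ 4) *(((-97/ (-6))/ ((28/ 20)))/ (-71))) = 4473/ 970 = 4.61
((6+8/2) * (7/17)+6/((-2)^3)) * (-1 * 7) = -1603/68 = -23.57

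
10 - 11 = -1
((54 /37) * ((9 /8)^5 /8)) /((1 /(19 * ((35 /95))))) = 11160261 /4849664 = 2.30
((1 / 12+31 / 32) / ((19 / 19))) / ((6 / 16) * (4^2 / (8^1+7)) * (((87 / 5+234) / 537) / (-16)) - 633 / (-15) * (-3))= -451975 / 54392388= -0.01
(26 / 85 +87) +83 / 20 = 6219 / 68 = 91.46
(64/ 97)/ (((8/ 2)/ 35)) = 560/ 97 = 5.77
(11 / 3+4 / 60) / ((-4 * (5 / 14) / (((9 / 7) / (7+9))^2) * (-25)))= 27 / 40000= 0.00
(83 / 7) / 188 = 83 / 1316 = 0.06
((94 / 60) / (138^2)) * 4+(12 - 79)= -9569563 / 142830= -67.00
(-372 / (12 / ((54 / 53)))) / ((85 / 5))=-1674 / 901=-1.86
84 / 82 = 42 / 41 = 1.02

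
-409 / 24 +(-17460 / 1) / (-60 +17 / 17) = 394909 / 1416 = 278.89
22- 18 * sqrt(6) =-22.09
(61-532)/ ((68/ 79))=-37209/ 68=-547.19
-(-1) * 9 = 9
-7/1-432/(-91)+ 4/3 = -251/273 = -0.92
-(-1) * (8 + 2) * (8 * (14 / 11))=1120 / 11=101.82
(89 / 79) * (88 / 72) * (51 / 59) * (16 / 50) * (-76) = -10118944 / 349575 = -28.95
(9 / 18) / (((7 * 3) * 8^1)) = 1 / 336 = 0.00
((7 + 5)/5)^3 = 1728/125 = 13.82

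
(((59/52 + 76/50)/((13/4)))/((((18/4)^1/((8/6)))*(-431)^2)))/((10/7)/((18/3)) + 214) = 193256/31778965550475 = 0.00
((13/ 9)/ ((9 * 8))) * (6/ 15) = 13/ 1620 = 0.01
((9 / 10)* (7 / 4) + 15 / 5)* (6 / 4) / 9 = 61 / 80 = 0.76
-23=-23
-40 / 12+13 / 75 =-79 / 25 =-3.16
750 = 750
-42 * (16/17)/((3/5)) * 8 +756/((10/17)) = 64442/85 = 758.14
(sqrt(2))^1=sqrt(2)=1.41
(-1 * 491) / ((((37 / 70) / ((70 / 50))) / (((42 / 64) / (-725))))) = 1.18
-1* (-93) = 93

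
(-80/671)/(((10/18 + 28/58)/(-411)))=8581680/181841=47.19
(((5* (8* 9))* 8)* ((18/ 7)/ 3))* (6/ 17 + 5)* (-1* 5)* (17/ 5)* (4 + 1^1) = -1123200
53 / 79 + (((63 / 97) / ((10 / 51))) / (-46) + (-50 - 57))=-375061827 / 3524980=-106.40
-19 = -19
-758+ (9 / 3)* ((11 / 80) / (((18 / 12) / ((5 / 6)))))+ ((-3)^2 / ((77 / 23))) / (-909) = -282873925 / 373296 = -757.77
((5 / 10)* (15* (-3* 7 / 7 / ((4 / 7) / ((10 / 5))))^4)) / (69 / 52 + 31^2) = 37923795 / 400328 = 94.73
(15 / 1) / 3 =5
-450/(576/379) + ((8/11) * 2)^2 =-1138283/3872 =-293.98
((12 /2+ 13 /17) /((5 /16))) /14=184 /119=1.55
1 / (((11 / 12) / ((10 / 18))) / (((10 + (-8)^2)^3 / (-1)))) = -8104480 / 33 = -245590.30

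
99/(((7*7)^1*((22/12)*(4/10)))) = 135/49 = 2.76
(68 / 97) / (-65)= -68 / 6305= -0.01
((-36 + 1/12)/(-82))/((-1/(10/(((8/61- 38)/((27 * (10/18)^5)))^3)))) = 119419935302734375/507501556484111548128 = 0.00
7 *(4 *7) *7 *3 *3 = 12348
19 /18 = 1.06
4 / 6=2 / 3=0.67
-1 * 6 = -6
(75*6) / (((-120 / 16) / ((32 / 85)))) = -384 / 17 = -22.59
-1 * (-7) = 7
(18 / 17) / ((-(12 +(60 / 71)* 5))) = -71 / 1088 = -0.07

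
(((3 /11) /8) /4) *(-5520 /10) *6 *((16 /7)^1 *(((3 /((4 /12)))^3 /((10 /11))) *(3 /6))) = -905418 /35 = -25869.09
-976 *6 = -5856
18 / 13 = 1.38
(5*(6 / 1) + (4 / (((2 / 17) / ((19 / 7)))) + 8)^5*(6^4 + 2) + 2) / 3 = 221289217514867360 / 50421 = 4388830398343.30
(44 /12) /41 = 11 /123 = 0.09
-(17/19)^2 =-289/361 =-0.80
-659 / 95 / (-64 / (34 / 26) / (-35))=-78421 / 15808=-4.96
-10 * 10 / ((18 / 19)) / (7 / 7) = -950 / 9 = -105.56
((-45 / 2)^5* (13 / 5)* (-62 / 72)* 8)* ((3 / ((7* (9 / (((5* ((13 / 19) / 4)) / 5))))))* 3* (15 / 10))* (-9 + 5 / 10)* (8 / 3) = -365213964375 / 4256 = -85811551.78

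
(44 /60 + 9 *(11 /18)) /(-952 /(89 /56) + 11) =-16643 /1569990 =-0.01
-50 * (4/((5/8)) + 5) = -570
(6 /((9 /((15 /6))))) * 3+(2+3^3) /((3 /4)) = 131 /3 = 43.67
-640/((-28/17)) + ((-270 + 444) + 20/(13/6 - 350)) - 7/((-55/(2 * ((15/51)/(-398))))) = 305807623895/543644717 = 562.51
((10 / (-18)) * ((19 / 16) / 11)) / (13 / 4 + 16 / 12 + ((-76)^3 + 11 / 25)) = 2375 / 17383250676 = 0.00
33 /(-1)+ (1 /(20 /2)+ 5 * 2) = -229 /10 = -22.90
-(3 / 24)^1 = -1 / 8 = -0.12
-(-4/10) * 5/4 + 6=13/2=6.50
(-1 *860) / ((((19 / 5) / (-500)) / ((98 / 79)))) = 210700000 / 1501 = 140373.08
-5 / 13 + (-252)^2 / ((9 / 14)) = 1284187 / 13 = 98783.62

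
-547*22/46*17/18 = -102289/414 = -247.07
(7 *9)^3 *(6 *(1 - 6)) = -7501410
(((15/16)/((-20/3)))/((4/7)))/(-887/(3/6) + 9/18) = 0.00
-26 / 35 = -0.74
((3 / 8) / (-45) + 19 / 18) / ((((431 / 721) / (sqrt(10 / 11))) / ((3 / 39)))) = 20909 * sqrt(110) / 1706760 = 0.13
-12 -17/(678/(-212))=-2266/339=-6.68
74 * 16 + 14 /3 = 3566 /3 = 1188.67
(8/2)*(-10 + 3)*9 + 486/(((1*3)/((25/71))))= -13842/71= -194.96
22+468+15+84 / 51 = 8613 / 17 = 506.65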